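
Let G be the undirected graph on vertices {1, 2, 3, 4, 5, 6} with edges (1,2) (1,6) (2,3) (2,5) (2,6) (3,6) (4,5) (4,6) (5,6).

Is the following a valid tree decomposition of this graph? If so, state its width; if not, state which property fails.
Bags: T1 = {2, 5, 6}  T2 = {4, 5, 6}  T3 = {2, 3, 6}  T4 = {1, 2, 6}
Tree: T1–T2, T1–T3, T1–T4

Checking the three conditions: (i) the bags cover all of {1, 2, 3, 4, 5, 6}; (ii) for each edge, some bag contains both endpoints; (iii) the bags containing any fixed vertex form a subtree. All hold, so the decomposition is valid with width 3 − 1 = 2.

Yes; width 2.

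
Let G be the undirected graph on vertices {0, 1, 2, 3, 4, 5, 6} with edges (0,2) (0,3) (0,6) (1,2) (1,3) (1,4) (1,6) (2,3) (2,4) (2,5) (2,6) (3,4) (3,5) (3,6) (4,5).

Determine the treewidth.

3

A width-3 tree decomposition is:
Bags: B1 = {1, 2, 3, 4}  B2 = {1, 2, 3, 6}  B3 = {0, 2, 3, 6}  B4 = {2, 3, 4, 5}
Tree: B1–B2, B2–B3, B1–B4
The largest bag has 4 vertices, giving width 3; this decomposition certifies tw(G) ≤ 3. On the other hand G contains the 4-clique {0, 2, 3, 6}. A clique must lie in a single bag of any decomposition, so no decomposition can have width below 3. The upper and lower bounds meet at 3, so that is the treewidth.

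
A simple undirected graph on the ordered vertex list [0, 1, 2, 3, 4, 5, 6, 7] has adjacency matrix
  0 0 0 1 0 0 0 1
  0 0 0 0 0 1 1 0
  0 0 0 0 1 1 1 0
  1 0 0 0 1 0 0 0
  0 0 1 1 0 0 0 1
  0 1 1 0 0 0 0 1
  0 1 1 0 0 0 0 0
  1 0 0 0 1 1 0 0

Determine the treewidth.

A width-2 tree decomposition is:
Bags: B1 = {0, 3, 4}  B2 = {0, 4, 7}  B3 = {2, 4, 7}  B4 = {2, 5, 7}  B5 = {2, 5, 6}  B6 = {1, 5, 6}
Tree: B1–B2, B2–B3, B3–B4, B4–B5, B5–B6
The largest bag has 3 vertices, giving width 2; this decomposition certifies tw(G) ≤ 2. For the lower bound, G contains the cycle 3–0–7–4–3, so G is not a forest; only forests have treewidth ≤ 1, hence tw(G) ≥ 2. Hence tw(G) = 2 exactly.

2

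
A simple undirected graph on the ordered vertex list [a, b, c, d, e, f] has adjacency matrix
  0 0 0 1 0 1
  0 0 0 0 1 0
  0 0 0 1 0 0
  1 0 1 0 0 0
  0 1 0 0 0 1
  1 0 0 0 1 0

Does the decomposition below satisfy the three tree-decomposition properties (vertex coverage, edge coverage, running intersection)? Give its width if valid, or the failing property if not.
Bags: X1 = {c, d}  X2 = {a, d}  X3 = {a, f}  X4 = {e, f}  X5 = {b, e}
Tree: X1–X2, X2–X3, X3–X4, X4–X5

Yes; width 1.

Every vertex of G appears in some bag (union = {a, b, c, d, e, f}); every edge is covered by a bag; and for each vertex v the set of bags containing v is connected in the bag tree. The decomposition is therefore valid. The largest bag has 2 vertices, so the width is 1.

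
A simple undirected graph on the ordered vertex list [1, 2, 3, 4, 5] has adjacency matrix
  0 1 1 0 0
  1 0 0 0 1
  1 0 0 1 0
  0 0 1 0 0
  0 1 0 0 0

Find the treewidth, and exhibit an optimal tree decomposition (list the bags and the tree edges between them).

Treewidth 1.
Bags: B1 = {2, 5}  B2 = {1, 2}  B3 = {1, 3}  B4 = {3, 4}
Tree: B1–B2, B2–B3, B3–B4

Every bag has size at most 2, so the width is 2 − 1 = 1 and tw(G) ≤ 1. G has an edge, so its treewidth is at least 1. Therefore the treewidth is 1.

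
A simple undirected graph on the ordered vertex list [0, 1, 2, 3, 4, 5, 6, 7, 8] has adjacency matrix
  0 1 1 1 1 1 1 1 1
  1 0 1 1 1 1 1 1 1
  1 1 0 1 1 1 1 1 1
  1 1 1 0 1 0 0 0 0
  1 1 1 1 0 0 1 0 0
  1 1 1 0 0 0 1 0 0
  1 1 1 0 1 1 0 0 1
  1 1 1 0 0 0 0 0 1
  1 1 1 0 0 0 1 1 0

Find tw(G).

4

A width-4 tree decomposition is:
Bags: B1 = {0, 1, 2, 6, 8}  B2 = {0, 1, 2, 5, 6}  B3 = {0, 1, 2, 4, 6}  B4 = {0, 1, 2, 3, 4}  B5 = {0, 1, 2, 7, 8}
Tree: B1–B2, B1–B3, B3–B4, B1–B5
Each bag holds 5 vertices, so the decomposition has width 4, which upper-bounds the treewidth. Conversely, {0, 1, 2, 3, 4} is a clique of size 5, and the vertices of any clique must share a bag in every tree decomposition; so some bag has ≥ 5 vertices and tw(G) ≥ 4. Combining the bounds, tw(G) = 4.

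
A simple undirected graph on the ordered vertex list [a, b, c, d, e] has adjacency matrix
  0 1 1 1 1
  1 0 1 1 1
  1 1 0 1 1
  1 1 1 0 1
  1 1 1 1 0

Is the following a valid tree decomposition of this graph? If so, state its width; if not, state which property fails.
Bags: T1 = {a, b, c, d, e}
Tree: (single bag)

Yes; width 4.

Every vertex of G appears in some bag (union = {a, b, c, d, e}); every edge is covered by a bag; and for each vertex v the set of bags containing v is connected in the bag tree. The decomposition is therefore valid. The largest bag has 5 vertices, so the width is 4.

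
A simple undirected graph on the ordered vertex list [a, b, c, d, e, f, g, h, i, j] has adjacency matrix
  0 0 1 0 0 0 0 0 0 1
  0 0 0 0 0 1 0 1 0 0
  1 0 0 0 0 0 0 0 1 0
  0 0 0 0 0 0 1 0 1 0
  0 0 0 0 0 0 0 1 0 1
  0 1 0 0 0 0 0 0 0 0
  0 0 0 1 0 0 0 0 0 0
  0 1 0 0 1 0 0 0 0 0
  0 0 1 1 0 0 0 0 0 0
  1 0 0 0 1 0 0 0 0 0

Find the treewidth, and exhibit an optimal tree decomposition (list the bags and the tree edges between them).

Treewidth 1.
One such decomposition:
Bags: B1 = {d, g}  B2 = {d, i}  B3 = {c, i}  B4 = {a, c}  B5 = {a, j}  B6 = {e, j}  B7 = {e, h}  B8 = {b, h}  B9 = {b, f}
Tree: B1–B2, B2–B3, B3–B4, B4–B5, B5–B6, B6–B7, B7–B8, B8–B9

The largest bag has 2 vertices, giving width 1; this decomposition certifies tw(G) ≤ 1. Since G has at least one edge (e.g. g–d), it is not an edgeless graph, so tw(G) ≥ 1. Therefore the treewidth is 1.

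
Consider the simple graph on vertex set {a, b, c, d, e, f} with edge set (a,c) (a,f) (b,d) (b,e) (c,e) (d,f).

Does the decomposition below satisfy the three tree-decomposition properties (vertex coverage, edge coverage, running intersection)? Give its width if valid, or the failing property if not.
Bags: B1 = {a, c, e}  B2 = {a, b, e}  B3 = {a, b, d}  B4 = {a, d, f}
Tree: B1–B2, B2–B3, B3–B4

Yes; width 2.

Vertex coverage: the bags together contain {a, b, c, d, e, f}, the full vertex set. Edge coverage: each edge of G has both endpoints in at least one bag. Running intersection: for every vertex, the bags containing it form a connected subtree. All three properties hold, so this is a valid tree decomposition of width max|bag| − 1 = 2, and hence tw(G) ≤ 2.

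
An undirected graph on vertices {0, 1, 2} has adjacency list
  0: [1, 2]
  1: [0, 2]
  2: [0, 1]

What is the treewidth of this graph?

A width-2 tree decomposition is:
Bags: B1 = {0, 1, 2}
Tree: (single bag)
A single bag containing all 3 vertices is trivially a valid decomposition of width 2. For the lower bound, the 3 vertices {0, 1, 2} are pairwise adjacent, and any tree decomposition puts a clique entirely inside one bag — forcing width ≥ 2. Therefore the treewidth is 2.

2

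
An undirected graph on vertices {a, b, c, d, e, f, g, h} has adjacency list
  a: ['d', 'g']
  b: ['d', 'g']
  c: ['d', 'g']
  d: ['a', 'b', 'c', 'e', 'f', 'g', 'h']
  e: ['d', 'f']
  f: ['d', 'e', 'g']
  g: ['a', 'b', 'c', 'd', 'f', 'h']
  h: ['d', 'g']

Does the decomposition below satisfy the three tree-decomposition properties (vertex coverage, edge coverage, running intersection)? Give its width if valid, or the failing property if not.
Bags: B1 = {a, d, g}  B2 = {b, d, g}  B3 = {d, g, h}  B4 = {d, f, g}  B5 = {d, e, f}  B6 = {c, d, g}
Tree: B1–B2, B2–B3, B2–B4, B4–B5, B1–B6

Yes; width 2.

Vertex coverage: the bags together contain {a, b, c, d, e, f, g, h}, the full vertex set. Edge coverage: each edge of G has both endpoints in at least one bag. Running intersection: for every vertex, the bags containing it form a connected subtree. All three properties hold, so this is a valid tree decomposition of width max|bag| − 1 = 2, and hence tw(G) ≤ 2.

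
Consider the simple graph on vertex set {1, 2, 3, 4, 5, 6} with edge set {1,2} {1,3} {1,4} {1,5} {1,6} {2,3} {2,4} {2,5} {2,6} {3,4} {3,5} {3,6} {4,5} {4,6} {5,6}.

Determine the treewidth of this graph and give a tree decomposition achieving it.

Treewidth 5.
One optimal decomposition is:
Bags: B1 = {1, 2, 3, 4, 5, 6}
Tree: (single bag)

A single bag containing all 6 vertices is trivially a valid decomposition of width 5. On the other hand G contains the 6-clique {1, 2, 3, 4, 5, 6}. A clique must lie in a single bag of any decomposition, so no decomposition can have width below 5. Hence tw(G) = 5 exactly.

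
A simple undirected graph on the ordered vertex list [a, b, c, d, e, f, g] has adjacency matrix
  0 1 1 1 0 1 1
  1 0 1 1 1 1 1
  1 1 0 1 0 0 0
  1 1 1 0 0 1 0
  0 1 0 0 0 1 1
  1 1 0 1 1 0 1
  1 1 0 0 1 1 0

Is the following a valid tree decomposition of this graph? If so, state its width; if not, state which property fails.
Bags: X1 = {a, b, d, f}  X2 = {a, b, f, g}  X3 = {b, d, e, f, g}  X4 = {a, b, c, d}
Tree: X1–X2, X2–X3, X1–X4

A tree decomposition must satisfy three properties: every vertex lies in some bag; for every edge, both endpoints lie together in some bag; and for every vertex, the bags containing it form a connected subtree. Here bags containing vertex d are not connected in the tree, so the decomposition is invalid.

No — bags containing vertex d are not connected in the tree.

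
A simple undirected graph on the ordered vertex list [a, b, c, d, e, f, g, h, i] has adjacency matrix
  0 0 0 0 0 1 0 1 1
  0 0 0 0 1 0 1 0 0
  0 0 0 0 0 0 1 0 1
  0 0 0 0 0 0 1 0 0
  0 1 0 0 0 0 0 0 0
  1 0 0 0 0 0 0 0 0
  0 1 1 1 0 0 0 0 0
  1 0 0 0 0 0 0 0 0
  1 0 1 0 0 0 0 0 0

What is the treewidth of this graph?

1

A width-1 tree decomposition is:
Bags: B1 = {c, g}  B2 = {c, i}  B3 = {a, i}  B4 = {d, g}  B5 = {a, f}  B6 = {b, g}  B7 = {b, e}  B8 = {a, h}
Tree: B1–B2, B2–B3, B1–B4, B3–B5, B4–B6, B6–B7, B3–B8
Each bag holds 2 vertices, so the decomposition has width 1, which upper-bounds the treewidth. Any graph with an edge has treewidth ≥ 1, and G has the edge c–g. Hence tw(G) = 1 exactly.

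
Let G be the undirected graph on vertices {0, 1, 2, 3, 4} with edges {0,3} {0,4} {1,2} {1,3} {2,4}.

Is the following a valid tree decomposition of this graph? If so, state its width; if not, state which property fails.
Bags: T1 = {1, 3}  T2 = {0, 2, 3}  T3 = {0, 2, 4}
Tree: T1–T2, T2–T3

A tree decomposition must satisfy three properties: every vertex lies in some bag; for every edge, both endpoints lie together in some bag; and for every vertex, the bags containing it form a connected subtree. Here edge (2,1) lies in no bag, so the decomposition is invalid.

No — edge (2,1) lies in no bag.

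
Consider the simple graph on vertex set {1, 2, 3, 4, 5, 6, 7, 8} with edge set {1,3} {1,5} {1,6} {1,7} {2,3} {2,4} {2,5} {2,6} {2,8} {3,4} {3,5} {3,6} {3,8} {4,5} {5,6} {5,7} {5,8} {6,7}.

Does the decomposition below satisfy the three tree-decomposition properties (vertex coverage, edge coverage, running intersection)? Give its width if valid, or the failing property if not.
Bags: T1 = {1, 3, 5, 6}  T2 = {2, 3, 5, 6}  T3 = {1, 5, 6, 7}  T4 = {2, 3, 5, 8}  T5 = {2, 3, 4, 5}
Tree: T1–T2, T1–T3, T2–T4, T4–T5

Yes; width 3.

Every vertex of G appears in some bag (union = {1, 2, 3, 4, 5, 6, 7, 8}); every edge is covered by a bag; and for each vertex v the set of bags containing v is connected in the bag tree. The decomposition is therefore valid. The largest bag has 4 vertices, so the width is 3.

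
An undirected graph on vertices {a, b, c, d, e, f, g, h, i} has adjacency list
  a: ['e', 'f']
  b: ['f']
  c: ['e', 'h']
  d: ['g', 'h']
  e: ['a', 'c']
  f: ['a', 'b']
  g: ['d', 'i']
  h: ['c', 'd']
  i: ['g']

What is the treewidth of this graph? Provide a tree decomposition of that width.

Every bag has size at most 2, so the width is 2 − 1 = 1 and tw(G) ≤ 1. Any graph with an edge has treewidth ≥ 1, and G has the edge i–g. Therefore the treewidth is 1.

Treewidth 1.
One optimal decomposition is:
Bags: B1 = {g, i}  B2 = {d, g}  B3 = {d, h}  B4 = {c, h}  B5 = {c, e}  B6 = {a, e}  B7 = {a, f}  B8 = {b, f}
Tree: B1–B2, B2–B3, B3–B4, B4–B5, B5–B6, B6–B7, B7–B8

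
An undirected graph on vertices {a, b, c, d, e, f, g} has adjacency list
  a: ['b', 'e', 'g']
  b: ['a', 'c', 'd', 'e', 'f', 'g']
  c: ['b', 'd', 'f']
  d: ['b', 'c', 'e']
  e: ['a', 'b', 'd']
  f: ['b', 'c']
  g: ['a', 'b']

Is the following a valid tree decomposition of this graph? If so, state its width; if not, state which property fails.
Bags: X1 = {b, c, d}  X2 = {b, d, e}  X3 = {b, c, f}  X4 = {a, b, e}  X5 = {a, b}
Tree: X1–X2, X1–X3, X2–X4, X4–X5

No — vertex g appears in no bag.

A tree decomposition must satisfy three properties: every vertex lies in some bag; for every edge, both endpoints lie together in some bag; and for every vertex, the bags containing it form a connected subtree. Here vertex g appears in no bag, so the decomposition is invalid.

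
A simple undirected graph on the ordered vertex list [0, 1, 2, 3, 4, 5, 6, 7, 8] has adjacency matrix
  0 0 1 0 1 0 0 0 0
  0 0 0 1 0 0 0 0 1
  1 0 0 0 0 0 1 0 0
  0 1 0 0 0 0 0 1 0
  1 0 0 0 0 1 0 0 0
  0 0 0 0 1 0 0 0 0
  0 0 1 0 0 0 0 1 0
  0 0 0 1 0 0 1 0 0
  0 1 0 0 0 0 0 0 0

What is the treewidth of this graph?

A width-1 tree decomposition is:
Bags: B1 = {4, 5}  B2 = {0, 4}  B3 = {0, 2}  B4 = {2, 6}  B5 = {6, 7}  B6 = {3, 7}  B7 = {1, 3}  B8 = {1, 8}
Tree: B1–B2, B2–B3, B3–B4, B4–B5, B5–B6, B6–B7, B7–B8
Every bag has size at most 2, so the width is 2 − 1 = 1 and tw(G) ≤ 1. G has an edge, so its treewidth is at least 1. Therefore the treewidth is 1.

1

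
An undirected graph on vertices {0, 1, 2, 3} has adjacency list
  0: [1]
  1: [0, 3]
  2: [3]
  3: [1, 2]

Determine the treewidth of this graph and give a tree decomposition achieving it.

Treewidth 1.
One optimal decomposition is:
Bags: B1 = {1, 3}  B2 = {0, 1}  B3 = {2, 3}
Tree: B1–B2, B1–B3

Each bag holds 2 vertices, so the decomposition has width 1, which upper-bounds the treewidth. G has an edge, so its treewidth is at least 1. Hence tw(G) = 1 exactly.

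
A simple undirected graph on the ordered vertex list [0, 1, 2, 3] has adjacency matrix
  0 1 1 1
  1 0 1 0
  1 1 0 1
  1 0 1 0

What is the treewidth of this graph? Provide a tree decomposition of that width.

Treewidth 2.
One such decomposition:
Bags: B1 = {0, 2, 3}  B2 = {0, 1, 2}
Tree: B1–B2

The largest bag has 3 vertices, giving width 2; this decomposition certifies tw(G) ≤ 2. For the lower bound, the 3 vertices {0, 1, 2} are pairwise adjacent, and any tree decomposition puts a clique entirely inside one bag — forcing width ≥ 2. Combining the bounds, tw(G) = 2.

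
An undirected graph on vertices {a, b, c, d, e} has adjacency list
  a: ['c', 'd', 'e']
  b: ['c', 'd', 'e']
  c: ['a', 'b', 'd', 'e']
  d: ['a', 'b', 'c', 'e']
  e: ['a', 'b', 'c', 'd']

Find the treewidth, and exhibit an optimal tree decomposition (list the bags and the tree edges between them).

Treewidth 3.
Bags: B1 = {b, c, d, e}  B2 = {a, c, d, e}
Tree: B1–B2

Every bag has size at most 4, so the width is 4 − 1 = 3 and tw(G) ≤ 3. Conversely, {a, c, d, e} is a clique of size 4, and the vertices of any clique must share a bag in every tree decomposition; so some bag has ≥ 4 vertices and tw(G) ≥ 3. Combining the bounds, tw(G) = 3.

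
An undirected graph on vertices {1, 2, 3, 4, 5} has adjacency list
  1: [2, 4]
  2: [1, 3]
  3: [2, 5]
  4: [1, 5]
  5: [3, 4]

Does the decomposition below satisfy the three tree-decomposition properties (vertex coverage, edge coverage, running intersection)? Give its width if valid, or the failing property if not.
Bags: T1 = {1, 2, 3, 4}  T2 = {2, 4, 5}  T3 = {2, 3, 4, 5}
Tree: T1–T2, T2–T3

A tree decomposition must satisfy three properties: every vertex lies in some bag; for every edge, both endpoints lie together in some bag; and for every vertex, the bags containing it form a connected subtree. Here bags containing vertex 3 are not connected in the tree, so the decomposition is invalid.

No — bags containing vertex 3 are not connected in the tree.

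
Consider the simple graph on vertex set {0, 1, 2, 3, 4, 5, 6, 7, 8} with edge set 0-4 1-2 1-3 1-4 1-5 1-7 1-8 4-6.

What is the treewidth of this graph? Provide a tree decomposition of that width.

Each bag holds 2 vertices, so the decomposition has width 1, which upper-bounds the treewidth. Any graph with an edge has treewidth ≥ 1, and G has the edge 3–1. Hence tw(G) = 1 exactly.

Treewidth 1.
Bags: B1 = {1, 3}  B2 = {1, 4}  B3 = {1, 2}  B4 = {1, 7}  B5 = {0, 4}  B6 = {4, 6}  B7 = {1, 8}  B8 = {1, 5}
Tree: B1–B2, B2–B3, B3–B4, B2–B5, B2–B6, B1–B7, B2–B8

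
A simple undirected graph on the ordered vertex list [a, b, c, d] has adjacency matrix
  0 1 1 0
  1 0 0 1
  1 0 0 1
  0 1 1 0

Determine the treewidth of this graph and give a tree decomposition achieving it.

Treewidth 2.
One such decomposition:
Bags: B1 = {a, b, d}  B2 = {a, c, d}
Tree: B1–B2

Every bag has size at most 3, so the width is 3 − 1 = 2 and tw(G) ≤ 2. For the lower bound, G contains the cycle a–b–d–c–a, so G is not a forest; only forests have treewidth ≤ 1, hence tw(G) ≥ 2. Combining the bounds, tw(G) = 2.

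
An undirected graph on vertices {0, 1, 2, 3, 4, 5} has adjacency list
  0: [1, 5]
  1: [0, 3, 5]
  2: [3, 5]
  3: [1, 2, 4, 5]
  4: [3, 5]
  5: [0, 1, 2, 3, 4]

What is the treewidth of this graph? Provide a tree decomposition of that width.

The largest bag has 3 vertices, giving width 2; this decomposition certifies tw(G) ≤ 2. Conversely, {0, 1, 5} is a clique of size 3, and the vertices of any clique must share a bag in every tree decomposition; so some bag has ≥ 3 vertices and tw(G) ≥ 2. Combining the bounds, tw(G) = 2.

Treewidth 2.
One such decomposition:
Bags: B1 = {1, 3, 5}  B2 = {3, 4, 5}  B3 = {0, 1, 5}  B4 = {2, 3, 5}
Tree: B1–B2, B1–B3, B2–B4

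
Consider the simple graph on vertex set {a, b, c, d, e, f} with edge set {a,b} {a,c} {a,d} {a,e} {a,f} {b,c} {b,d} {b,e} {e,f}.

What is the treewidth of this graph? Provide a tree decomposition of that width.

Treewidth 2.
One optimal decomposition is:
Bags: B1 = {a, b, e}  B2 = {a, b, c}  B3 = {a, b, d}  B4 = {a, e, f}
Tree: B1–B2, B1–B3, B1–B4

Each bag holds 3 vertices, so the decomposition has width 2, which upper-bounds the treewidth. On the other hand G contains the 3-clique {a, e, f}. A clique must lie in a single bag of any decomposition, so no decomposition can have width below 2. Hence tw(G) = 2 exactly.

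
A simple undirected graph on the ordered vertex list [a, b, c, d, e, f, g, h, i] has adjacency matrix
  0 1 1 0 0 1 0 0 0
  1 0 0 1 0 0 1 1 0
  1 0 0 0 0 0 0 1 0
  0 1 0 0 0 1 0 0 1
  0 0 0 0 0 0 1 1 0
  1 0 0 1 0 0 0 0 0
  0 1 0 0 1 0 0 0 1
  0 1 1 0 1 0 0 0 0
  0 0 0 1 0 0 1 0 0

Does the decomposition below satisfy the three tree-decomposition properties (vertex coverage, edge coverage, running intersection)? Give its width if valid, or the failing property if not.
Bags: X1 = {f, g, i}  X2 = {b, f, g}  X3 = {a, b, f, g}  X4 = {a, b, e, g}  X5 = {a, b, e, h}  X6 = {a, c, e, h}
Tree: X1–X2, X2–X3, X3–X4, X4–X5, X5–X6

No — vertex d appears in no bag.

A tree decomposition must satisfy three properties: every vertex lies in some bag; for every edge, both endpoints lie together in some bag; and for every vertex, the bags containing it form a connected subtree. Here vertex d appears in no bag, so the decomposition is invalid.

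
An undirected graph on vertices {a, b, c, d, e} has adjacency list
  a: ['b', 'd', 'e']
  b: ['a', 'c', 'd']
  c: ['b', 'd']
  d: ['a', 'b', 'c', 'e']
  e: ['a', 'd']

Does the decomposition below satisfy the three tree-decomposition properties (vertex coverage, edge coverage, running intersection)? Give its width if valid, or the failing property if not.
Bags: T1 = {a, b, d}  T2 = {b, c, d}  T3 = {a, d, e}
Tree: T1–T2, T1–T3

Vertex coverage: the bags together contain {a, b, c, d, e}, the full vertex set. Edge coverage: each edge of G has both endpoints in at least one bag. Running intersection: for every vertex, the bags containing it form a connected subtree. All three properties hold, so this is a valid tree decomposition of width max|bag| − 1 = 2, and hence tw(G) ≤ 2.

Yes; width 2.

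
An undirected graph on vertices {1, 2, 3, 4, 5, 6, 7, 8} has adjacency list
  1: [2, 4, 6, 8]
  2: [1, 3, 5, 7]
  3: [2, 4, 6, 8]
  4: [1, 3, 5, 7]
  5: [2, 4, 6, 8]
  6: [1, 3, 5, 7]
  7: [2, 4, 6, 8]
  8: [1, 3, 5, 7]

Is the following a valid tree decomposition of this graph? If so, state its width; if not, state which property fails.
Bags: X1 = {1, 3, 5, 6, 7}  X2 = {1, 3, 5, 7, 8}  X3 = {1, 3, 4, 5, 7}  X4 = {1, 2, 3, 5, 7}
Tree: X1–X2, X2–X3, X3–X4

Yes; width 4.

Vertex coverage: the bags together contain {1, 2, 3, 4, 5, 6, 7, 8}, the full vertex set. Edge coverage: each edge of G has both endpoints in at least one bag. Running intersection: for every vertex, the bags containing it form a connected subtree. All three properties hold, so this is a valid tree decomposition of width max|bag| − 1 = 4, and hence tw(G) ≤ 4.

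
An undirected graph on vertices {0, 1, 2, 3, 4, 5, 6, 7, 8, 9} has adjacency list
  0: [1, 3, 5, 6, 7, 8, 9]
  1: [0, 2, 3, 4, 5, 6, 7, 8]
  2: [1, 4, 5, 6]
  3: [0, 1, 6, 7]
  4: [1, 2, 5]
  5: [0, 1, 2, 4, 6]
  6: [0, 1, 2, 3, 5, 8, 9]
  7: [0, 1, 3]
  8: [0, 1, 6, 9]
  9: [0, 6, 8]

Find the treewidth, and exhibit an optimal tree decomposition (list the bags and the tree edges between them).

Treewidth 3.
One optimal decomposition is:
Bags: B1 = {0, 1, 6, 8}  B2 = {0, 6, 8, 9}  B3 = {0, 1, 3, 6}  B4 = {0, 1, 5, 6}  B5 = {0, 1, 3, 7}  B6 = {1, 2, 5, 6}  B7 = {1, 2, 4, 5}
Tree: B1–B2, B1–B3, B1–B4, B3–B5, B4–B6, B6–B7

The largest bag has 4 vertices, giving width 3; this decomposition certifies tw(G) ≤ 3. For the lower bound, the 4 vertices {0, 1, 6, 8} are pairwise adjacent, and any tree decomposition puts a clique entirely inside one bag — forcing width ≥ 3. Therefore the treewidth is 3.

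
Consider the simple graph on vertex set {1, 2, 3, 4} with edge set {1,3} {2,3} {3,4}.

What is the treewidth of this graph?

1

A width-1 tree decomposition is:
Bags: B1 = {3, 4}  B2 = {2, 3}  B3 = {1, 3}
Tree: B1–B2, B1–B3
Each bag holds 2 vertices, so the decomposition has width 1, which upper-bounds the treewidth. G has an edge, so its treewidth is at least 1. Hence tw(G) = 1 exactly.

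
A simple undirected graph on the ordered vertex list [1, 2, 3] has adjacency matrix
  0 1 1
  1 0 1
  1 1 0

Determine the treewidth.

2

A width-2 tree decomposition is:
Bags: B1 = {1, 2, 3}
Tree: (single bag)
With just one bag of size 3, the width is 3 − 1 = 2, so tw(G) ≤ 2. On the other hand G contains the 3-clique {1, 2, 3}. A clique must lie in a single bag of any decomposition, so no decomposition can have width below 2. The upper and lower bounds meet at 2, so that is the treewidth.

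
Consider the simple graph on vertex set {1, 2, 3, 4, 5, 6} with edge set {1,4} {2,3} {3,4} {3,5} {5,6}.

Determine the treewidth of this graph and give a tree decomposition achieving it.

The largest bag has 2 vertices, giving width 1; this decomposition certifies tw(G) ≤ 1. Any graph with an edge has treewidth ≥ 1, and G has the edge 3–4. Hence tw(G) = 1 exactly.

Treewidth 1.
Bags: B1 = {3, 4}  B2 = {3, 5}  B3 = {5, 6}  B4 = {2, 3}  B5 = {1, 4}
Tree: B1–B2, B2–B3, B1–B4, B1–B5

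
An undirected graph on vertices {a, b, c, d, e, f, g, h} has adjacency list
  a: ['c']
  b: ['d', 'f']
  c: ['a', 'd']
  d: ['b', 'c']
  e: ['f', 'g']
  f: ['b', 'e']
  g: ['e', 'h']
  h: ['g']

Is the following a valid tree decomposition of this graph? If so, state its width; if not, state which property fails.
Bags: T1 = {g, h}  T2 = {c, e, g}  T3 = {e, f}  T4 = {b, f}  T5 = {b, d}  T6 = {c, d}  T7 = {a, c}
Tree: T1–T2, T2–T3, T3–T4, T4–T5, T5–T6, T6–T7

No — bags containing vertex c are not connected in the tree.

A tree decomposition must satisfy three properties: every vertex lies in some bag; for every edge, both endpoints lie together in some bag; and for every vertex, the bags containing it form a connected subtree. Here bags containing vertex c are not connected in the tree, so the decomposition is invalid.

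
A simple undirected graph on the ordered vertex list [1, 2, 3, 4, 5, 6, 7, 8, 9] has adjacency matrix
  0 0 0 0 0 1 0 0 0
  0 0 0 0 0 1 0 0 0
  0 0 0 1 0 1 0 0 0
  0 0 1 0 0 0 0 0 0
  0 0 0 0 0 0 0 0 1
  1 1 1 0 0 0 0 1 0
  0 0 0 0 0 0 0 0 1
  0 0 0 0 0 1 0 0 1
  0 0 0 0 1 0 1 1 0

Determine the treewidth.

A width-1 tree decomposition is:
Bags: B1 = {8, 9}  B2 = {7, 9}  B3 = {6, 8}  B4 = {3, 6}  B5 = {2, 6}  B6 = {3, 4}  B7 = {1, 6}  B8 = {5, 9}
Tree: B1–B2, B1–B3, B3–B4, B4–B5, B4–B6, B5–B7, B2–B8
The largest bag has 2 vertices, giving width 1; this decomposition certifies tw(G) ≤ 1. G has an edge, so its treewidth is at least 1. Therefore the treewidth is 1.

1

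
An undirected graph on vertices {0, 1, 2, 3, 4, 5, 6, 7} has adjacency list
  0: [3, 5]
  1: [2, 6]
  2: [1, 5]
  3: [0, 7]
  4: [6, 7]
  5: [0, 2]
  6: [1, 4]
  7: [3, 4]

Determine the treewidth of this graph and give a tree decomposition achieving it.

The largest bag has 3 vertices, giving width 2; this decomposition certifies tw(G) ≤ 2. For the lower bound, G contains the cycle 6–4–7–3–0–5–2–1–6, so G is not a forest; only forests have treewidth ≤ 1, hence tw(G) ≥ 2. Therefore the treewidth is 2.

Treewidth 2.
One such decomposition:
Bags: B1 = {4, 6, 7}  B2 = {3, 6, 7}  B3 = {0, 3, 6}  B4 = {0, 5, 6}  B5 = {2, 5, 6}  B6 = {1, 2, 6}
Tree: B1–B2, B2–B3, B3–B4, B4–B5, B5–B6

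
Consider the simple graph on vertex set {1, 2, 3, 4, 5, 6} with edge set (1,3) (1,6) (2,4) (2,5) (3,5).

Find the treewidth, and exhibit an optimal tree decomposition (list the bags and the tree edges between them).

Treewidth 1.
One optimal decomposition is:
Bags: B1 = {2, 4}  B2 = {2, 5}  B3 = {3, 5}  B4 = {1, 3}  B5 = {1, 6}
Tree: B1–B2, B2–B3, B3–B4, B4–B5

The largest bag has 2 vertices, giving width 1; this decomposition certifies tw(G) ≤ 1. Any graph with an edge has treewidth ≥ 1, and G has the edge 4–2. Therefore the treewidth is 1.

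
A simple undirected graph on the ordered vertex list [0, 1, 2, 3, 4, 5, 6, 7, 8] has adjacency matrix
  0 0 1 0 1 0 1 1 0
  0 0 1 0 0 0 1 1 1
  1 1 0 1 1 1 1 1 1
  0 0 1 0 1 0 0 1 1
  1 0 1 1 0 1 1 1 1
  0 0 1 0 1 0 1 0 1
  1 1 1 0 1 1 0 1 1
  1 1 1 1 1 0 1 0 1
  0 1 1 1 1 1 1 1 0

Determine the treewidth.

A width-4 tree decomposition is:
Bags: B1 = {2, 4, 6, 7, 8}  B2 = {2, 4, 5, 6, 8}  B3 = {1, 2, 6, 7, 8}  B4 = {2, 3, 4, 7, 8}  B5 = {0, 2, 4, 6, 7}
Tree: B1–B2, B1–B3, B1–B4, B1–B5
Each bag holds 5 vertices, so the decomposition has width 4, which upper-bounds the treewidth. For the lower bound, the 5 vertices {1, 2, 6, 7, 8} are pairwise adjacent, and any tree decomposition puts a clique entirely inside one bag — forcing width ≥ 4. The upper and lower bounds meet at 4, so that is the treewidth.

4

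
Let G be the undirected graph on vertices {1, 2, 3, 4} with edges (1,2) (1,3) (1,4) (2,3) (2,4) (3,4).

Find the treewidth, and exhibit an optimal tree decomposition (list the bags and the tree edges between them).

With just one bag of size 4, the width is 4 − 1 = 3, so tw(G) ≤ 3. For the lower bound, the 4 vertices {1, 2, 3, 4} are pairwise adjacent, and any tree decomposition puts a clique entirely inside one bag — forcing width ≥ 3. Combining the bounds, tw(G) = 3.

Treewidth 3.
One optimal decomposition is:
Bags: B1 = {1, 2, 3, 4}
Tree: (single bag)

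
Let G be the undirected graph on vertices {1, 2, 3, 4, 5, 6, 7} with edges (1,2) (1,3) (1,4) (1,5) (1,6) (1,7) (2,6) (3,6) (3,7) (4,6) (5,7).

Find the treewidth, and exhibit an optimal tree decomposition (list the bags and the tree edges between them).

Each bag holds 3 vertices, so the decomposition has width 2, which upper-bounds the treewidth. Conversely, {1, 5, 7} is a clique of size 3, and the vertices of any clique must share a bag in every tree decomposition; so some bag has ≥ 3 vertices and tw(G) ≥ 2. Hence tw(G) = 2 exactly.

Treewidth 2.
One such decomposition:
Bags: B1 = {1, 3, 7}  B2 = {1, 5, 7}  B3 = {1, 3, 6}  B4 = {1, 4, 6}  B5 = {1, 2, 6}
Tree: B1–B2, B1–B3, B3–B4, B3–B5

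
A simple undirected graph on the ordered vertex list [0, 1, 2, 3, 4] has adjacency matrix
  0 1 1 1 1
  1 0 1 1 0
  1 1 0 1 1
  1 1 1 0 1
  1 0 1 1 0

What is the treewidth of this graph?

A width-3 tree decomposition is:
Bags: B1 = {0, 2, 3, 4}  B2 = {0, 1, 2, 3}
Tree: B1–B2
Each bag holds 4 vertices, so the decomposition has width 3, which upper-bounds the treewidth. Conversely, {0, 1, 2, 3} is a clique of size 4, and the vertices of any clique must share a bag in every tree decomposition; so some bag has ≥ 4 vertices and tw(G) ≥ 3. Combining the bounds, tw(G) = 3.

3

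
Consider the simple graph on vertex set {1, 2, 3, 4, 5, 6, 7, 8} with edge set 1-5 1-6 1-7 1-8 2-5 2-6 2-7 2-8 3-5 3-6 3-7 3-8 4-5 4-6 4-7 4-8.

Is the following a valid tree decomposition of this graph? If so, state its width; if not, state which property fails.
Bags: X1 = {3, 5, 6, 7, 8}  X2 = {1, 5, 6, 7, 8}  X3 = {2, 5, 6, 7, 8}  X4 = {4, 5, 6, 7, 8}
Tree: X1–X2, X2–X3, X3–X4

Yes; width 4.

Vertex coverage: the bags together contain {1, 2, 3, 4, 5, 6, 7, 8}, the full vertex set. Edge coverage: each edge of G has both endpoints in at least one bag. Running intersection: for every vertex, the bags containing it form a connected subtree. All three properties hold, so this is a valid tree decomposition of width max|bag| − 1 = 4, and hence tw(G) ≤ 4.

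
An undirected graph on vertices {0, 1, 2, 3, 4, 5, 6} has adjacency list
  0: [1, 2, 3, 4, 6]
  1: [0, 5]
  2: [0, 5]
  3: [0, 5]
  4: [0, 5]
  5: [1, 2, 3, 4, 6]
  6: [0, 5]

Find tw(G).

A width-2 tree decomposition is:
Bags: B1 = {0, 1, 5}  B2 = {0, 2, 5}  B3 = {0, 3, 5}  B4 = {0, 4, 5}  B5 = {0, 5, 6}
Tree: B1–B2, B2–B3, B3–B4, B4–B5
Each bag holds 3 vertices, so the decomposition has width 2, which upper-bounds the treewidth. Since 5–1–0–2–5 is a cycle in G, G is not acyclic. Forests are exactly the graphs of treewidth ≤ 1, so tw(G) ≥ 2. The upper and lower bounds meet at 2, so that is the treewidth.

2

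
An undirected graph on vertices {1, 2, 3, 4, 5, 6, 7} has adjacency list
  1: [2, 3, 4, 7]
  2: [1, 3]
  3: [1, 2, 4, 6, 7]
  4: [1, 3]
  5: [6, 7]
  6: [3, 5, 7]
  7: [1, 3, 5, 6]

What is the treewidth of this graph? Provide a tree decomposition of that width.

Treewidth 2.
One optimal decomposition is:
Bags: B1 = {3, 6, 7}  B2 = {1, 3, 7}  B3 = {1, 2, 3}  B4 = {5, 6, 7}  B5 = {1, 3, 4}
Tree: B1–B2, B2–B3, B1–B4, B3–B5

Every bag has size at most 3, so the width is 3 − 1 = 2 and tw(G) ≤ 2. On the other hand G contains the 3-clique {1, 2, 3}. A clique must lie in a single bag of any decomposition, so no decomposition can have width below 2. The upper and lower bounds meet at 2, so that is the treewidth.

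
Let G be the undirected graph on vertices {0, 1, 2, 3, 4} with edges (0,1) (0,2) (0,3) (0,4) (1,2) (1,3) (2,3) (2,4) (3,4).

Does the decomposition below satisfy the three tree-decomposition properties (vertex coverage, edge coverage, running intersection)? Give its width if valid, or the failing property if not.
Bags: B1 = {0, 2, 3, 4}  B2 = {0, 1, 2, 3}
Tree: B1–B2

Vertex coverage: the bags together contain {0, 1, 2, 3, 4}, the full vertex set. Edge coverage: each edge of G has both endpoints in at least one bag. Running intersection: for every vertex, the bags containing it form a connected subtree. All three properties hold, so this is a valid tree decomposition of width max|bag| − 1 = 3, and hence tw(G) ≤ 3.

Yes; width 3.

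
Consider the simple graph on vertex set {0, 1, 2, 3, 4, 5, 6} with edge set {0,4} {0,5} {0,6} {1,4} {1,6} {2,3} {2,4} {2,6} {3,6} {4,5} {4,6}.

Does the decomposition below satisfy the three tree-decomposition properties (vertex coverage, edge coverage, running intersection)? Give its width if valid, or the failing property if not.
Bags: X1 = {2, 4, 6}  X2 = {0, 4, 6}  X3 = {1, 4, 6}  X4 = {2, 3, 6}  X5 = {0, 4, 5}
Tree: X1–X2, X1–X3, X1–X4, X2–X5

Yes; width 2.

Vertex coverage: the bags together contain {0, 1, 2, 3, 4, 5, 6}, the full vertex set. Edge coverage: each edge of G has both endpoints in at least one bag. Running intersection: for every vertex, the bags containing it form a connected subtree. All three properties hold, so this is a valid tree decomposition of width max|bag| − 1 = 2, and hence tw(G) ≤ 2.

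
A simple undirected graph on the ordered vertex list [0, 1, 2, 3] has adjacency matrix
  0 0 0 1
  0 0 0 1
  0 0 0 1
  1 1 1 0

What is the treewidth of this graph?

A width-1 tree decomposition is:
Bags: B1 = {2, 3}  B2 = {0, 3}  B3 = {1, 3}
Tree: B1–B2, B1–B3
Each bag holds 2 vertices, so the decomposition has width 1, which upper-bounds the treewidth. G has an edge, so its treewidth is at least 1. The upper and lower bounds meet at 1, so that is the treewidth.

1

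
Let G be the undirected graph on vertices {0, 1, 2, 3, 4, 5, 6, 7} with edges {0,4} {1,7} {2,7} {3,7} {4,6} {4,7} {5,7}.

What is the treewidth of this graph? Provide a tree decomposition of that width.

Treewidth 1.
One optimal decomposition is:
Bags: B1 = {3, 7}  B2 = {1, 7}  B3 = {5, 7}  B4 = {4, 7}  B5 = {4, 6}  B6 = {0, 4}  B7 = {2, 7}
Tree: B1–B2, B1–B3, B3–B4, B4–B5, B5–B6, B2–B7

The largest bag has 2 vertices, giving width 1; this decomposition certifies tw(G) ≤ 1. Any graph with an edge has treewidth ≥ 1, and G has the edge 3–7. Therefore the treewidth is 1.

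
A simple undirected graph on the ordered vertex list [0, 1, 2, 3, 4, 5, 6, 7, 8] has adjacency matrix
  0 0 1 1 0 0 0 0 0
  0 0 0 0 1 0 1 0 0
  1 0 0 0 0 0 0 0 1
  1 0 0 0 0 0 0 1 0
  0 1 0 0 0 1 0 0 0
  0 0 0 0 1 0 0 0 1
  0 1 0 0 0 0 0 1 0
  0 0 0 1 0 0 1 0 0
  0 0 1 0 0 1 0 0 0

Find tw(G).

A width-2 tree decomposition is:
Bags: B1 = {1, 4, 5}  B2 = {1, 5, 6}  B3 = {5, 6, 7}  B4 = {3, 5, 7}  B5 = {0, 3, 5}  B6 = {0, 2, 5}  B7 = {2, 5, 8}
Tree: B1–B2, B2–B3, B3–B4, B4–B5, B5–B6, B6–B7
The largest bag has 3 vertices, giving width 2; this decomposition certifies tw(G) ≤ 2. The edges 5–4–1–6–7–3–0–2–8–5 form a cycle, so G is not a tree and its treewidth is at least 2. Combining the bounds, tw(G) = 2.

2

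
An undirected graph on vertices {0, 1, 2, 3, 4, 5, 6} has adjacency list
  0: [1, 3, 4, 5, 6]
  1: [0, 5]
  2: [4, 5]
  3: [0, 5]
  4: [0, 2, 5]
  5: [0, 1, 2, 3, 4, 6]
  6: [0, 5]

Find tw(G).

A width-2 tree decomposition is:
Bags: B1 = {0, 5, 6}  B2 = {0, 4, 5}  B3 = {2, 4, 5}  B4 = {0, 3, 5}  B5 = {0, 1, 5}
Tree: B1–B2, B2–B3, B2–B4, B1–B5
Each bag holds 3 vertices, so the decomposition has width 2, which upper-bounds the treewidth. For the lower bound, the 3 vertices {0, 1, 5} are pairwise adjacent, and any tree decomposition puts a clique entirely inside one bag — forcing width ≥ 2. Therefore the treewidth is 2.

2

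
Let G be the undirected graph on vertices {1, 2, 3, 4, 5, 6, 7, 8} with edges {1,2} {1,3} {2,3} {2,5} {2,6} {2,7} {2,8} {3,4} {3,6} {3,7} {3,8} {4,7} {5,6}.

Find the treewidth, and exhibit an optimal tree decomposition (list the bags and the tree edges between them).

Treewidth 2.
Bags: B1 = {2, 3, 6}  B2 = {2, 3, 7}  B3 = {3, 4, 7}  B4 = {2, 5, 6}  B5 = {1, 2, 3}  B6 = {2, 3, 8}
Tree: B1–B2, B2–B3, B1–B4, B1–B5, B2–B6

Each bag holds 3 vertices, so the decomposition has width 2, which upper-bounds the treewidth. On the other hand G contains the 3-clique {2, 3, 8}. A clique must lie in a single bag of any decomposition, so no decomposition can have width below 2. Therefore the treewidth is 2.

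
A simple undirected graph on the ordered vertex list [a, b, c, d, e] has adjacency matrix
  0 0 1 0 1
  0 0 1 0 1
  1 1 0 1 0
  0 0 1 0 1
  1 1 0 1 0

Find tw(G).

2

A width-2 tree decomposition is:
Bags: B1 = {b, c, e}  B2 = {c, d, e}  B3 = {a, c, e}
Tree: B1–B2, B2–B3
Every bag has size at most 3, so the width is 3 − 1 = 2 and tw(G) ≤ 2. The edges b–e–d–c–b form a cycle, so G is not a tree and its treewidth is at least 2. Combining the bounds, tw(G) = 2.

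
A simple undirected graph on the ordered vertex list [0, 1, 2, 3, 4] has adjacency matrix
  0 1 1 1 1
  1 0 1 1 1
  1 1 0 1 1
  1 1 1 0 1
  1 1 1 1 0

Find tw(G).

4

A width-4 tree decomposition is:
Bags: B1 = {0, 1, 2, 3, 4}
Tree: (single bag)
With just one bag of size 5, the width is 5 − 1 = 4, so tw(G) ≤ 4. On the other hand G contains the 5-clique {0, 1, 2, 3, 4}. A clique must lie in a single bag of any decomposition, so no decomposition can have width below 4. Hence tw(G) = 4 exactly.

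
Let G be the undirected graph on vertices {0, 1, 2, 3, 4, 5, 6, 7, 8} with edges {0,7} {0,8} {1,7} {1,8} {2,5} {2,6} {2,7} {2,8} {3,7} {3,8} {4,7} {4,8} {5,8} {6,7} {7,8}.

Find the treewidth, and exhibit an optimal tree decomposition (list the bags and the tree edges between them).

Each bag holds 3 vertices, so the decomposition has width 2, which upper-bounds the treewidth. Conversely, {2, 5, 8} is a clique of size 3, and the vertices of any clique must share a bag in every tree decomposition; so some bag has ≥ 3 vertices and tw(G) ≥ 2. Hence tw(G) = 2 exactly.

Treewidth 2.
One optimal decomposition is:
Bags: B1 = {2, 7, 8}  B2 = {2, 6, 7}  B3 = {1, 7, 8}  B4 = {3, 7, 8}  B5 = {0, 7, 8}  B6 = {2, 5, 8}  B7 = {4, 7, 8}
Tree: B1–B2, B1–B3, B1–B4, B1–B5, B1–B6, B5–B7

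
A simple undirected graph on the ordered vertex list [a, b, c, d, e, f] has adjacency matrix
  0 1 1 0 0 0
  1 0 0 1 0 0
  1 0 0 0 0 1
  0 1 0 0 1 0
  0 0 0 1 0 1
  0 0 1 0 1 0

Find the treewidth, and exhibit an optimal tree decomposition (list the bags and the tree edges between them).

The largest bag has 3 vertices, giving width 2; this decomposition certifies tw(G) ≤ 2. The edges c–a–b–d–e–f–c form a cycle, so G is not a tree and its treewidth is at least 2. The upper and lower bounds meet at 2, so that is the treewidth.

Treewidth 2.
One such decomposition:
Bags: B1 = {a, b, c}  B2 = {b, c, d}  B3 = {c, d, e}  B4 = {c, e, f}
Tree: B1–B2, B2–B3, B3–B4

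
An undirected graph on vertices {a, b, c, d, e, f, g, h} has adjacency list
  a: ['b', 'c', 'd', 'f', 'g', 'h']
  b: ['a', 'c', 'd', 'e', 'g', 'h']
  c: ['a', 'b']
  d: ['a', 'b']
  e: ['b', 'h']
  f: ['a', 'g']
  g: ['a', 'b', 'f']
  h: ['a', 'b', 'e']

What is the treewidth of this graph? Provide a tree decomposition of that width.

Treewidth 2.
One optimal decomposition is:
Bags: B1 = {a, b, d}  B2 = {a, b, c}  B3 = {a, b, g}  B4 = {a, b, h}  B5 = {b, e, h}  B6 = {a, f, g}
Tree: B1–B2, B2–B3, B3–B4, B4–B5, B3–B6

Every bag has size at most 3, so the width is 3 − 1 = 2 and tw(G) ≤ 2. For the lower bound, the 3 vertices {a, f, g} are pairwise adjacent, and any tree decomposition puts a clique entirely inside one bag — forcing width ≥ 2. Therefore the treewidth is 2.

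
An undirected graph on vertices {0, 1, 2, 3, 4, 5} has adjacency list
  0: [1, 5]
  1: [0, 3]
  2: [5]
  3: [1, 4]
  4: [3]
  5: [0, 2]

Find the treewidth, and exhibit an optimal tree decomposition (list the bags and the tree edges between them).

Treewidth 1.
One optimal decomposition is:
Bags: B1 = {2, 5}  B2 = {0, 5}  B3 = {0, 1}  B4 = {1, 3}  B5 = {3, 4}
Tree: B1–B2, B2–B3, B3–B4, B4–B5

Every bag has size at most 2, so the width is 2 − 1 = 1 and tw(G) ≤ 1. Any graph with an edge has treewidth ≥ 1, and G has the edge 2–5. The upper and lower bounds meet at 1, so that is the treewidth.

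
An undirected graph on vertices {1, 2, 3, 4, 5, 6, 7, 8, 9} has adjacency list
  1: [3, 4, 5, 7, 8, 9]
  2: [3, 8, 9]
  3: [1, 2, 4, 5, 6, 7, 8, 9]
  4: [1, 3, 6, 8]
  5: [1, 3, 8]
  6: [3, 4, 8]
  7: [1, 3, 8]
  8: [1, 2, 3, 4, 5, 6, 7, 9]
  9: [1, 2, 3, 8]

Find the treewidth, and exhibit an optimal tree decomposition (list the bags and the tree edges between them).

Treewidth 3.
Bags: B1 = {1, 3, 4, 8}  B2 = {3, 4, 6, 8}  B3 = {1, 3, 8, 9}  B4 = {1, 3, 5, 8}  B5 = {2, 3, 8, 9}  B6 = {1, 3, 7, 8}
Tree: B1–B2, B1–B3, B1–B4, B3–B5, B4–B6

Each bag holds 4 vertices, so the decomposition has width 3, which upper-bounds the treewidth. Conversely, {1, 3, 8, 9} is a clique of size 4, and the vertices of any clique must share a bag in every tree decomposition; so some bag has ≥ 4 vertices and tw(G) ≥ 3. Hence tw(G) = 3 exactly.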